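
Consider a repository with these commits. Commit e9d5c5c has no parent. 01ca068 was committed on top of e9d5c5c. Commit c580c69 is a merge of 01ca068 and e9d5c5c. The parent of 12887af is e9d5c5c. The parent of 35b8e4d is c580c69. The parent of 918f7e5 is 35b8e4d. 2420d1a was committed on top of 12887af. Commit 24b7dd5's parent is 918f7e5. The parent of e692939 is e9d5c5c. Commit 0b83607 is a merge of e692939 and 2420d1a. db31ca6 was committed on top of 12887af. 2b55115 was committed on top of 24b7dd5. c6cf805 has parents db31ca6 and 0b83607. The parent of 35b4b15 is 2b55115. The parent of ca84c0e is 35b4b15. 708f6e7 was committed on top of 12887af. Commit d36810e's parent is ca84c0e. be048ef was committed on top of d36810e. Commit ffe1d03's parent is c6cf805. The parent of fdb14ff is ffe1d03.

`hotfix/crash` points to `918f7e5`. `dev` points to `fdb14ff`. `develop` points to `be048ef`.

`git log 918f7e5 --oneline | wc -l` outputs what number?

Walking parent pointers from 918f7e5: reachable set = {01ca068, 35b8e4d, 918f7e5, c580c69, e9d5c5c}.
That is 5 commits.

5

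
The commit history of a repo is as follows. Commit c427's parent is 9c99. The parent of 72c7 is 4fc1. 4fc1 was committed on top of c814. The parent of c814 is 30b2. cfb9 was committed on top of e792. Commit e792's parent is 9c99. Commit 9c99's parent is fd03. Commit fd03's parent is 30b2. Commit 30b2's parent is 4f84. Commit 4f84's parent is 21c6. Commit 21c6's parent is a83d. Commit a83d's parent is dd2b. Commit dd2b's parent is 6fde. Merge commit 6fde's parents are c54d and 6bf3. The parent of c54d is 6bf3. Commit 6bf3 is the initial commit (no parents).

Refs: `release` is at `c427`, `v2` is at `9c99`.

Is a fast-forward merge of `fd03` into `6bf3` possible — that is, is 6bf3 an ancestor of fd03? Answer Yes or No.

A fast-forward from 6bf3 to fd03 is possible iff 6bf3 is an ancestor of fd03.
Ancestors of fd03: {21c6, 30b2, 4f84, 6bf3, 6fde, a83d, c54d, dd2b, fd03}.
6bf3 is among them, so fast-forward is possible.

Yes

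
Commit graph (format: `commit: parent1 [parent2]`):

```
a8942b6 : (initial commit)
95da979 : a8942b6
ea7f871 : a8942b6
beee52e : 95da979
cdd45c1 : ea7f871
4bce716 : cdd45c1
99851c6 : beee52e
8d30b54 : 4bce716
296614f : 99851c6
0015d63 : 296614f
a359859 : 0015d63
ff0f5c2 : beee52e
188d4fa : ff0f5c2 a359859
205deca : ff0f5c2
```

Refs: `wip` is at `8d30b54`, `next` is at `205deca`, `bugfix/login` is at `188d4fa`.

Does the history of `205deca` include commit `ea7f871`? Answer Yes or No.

No

Ancestors of 205deca: {205deca, 95da979, a8942b6, beee52e, ff0f5c2}.
ea7f871 is not in that set, so it is not an ancestor of 205deca.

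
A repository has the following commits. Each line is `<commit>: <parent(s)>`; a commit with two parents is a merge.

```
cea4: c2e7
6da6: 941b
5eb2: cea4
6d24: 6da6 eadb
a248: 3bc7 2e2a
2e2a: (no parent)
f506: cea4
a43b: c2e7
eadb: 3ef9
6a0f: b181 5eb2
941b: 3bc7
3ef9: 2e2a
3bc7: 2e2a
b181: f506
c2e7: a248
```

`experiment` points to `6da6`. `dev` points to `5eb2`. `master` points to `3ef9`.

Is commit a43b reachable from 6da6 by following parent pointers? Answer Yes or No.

Ancestors of 6da6: {2e2a, 3bc7, 6da6, 941b}.
a43b is not in that set, so it is not an ancestor of 6da6.

No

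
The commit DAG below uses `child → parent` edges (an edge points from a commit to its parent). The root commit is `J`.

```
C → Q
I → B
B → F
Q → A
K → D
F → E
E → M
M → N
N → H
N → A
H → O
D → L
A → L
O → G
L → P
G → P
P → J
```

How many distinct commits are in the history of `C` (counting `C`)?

6

Walking parent pointers from C: reachable set = {A, C, J, L, P, Q}.
That is 6 commits.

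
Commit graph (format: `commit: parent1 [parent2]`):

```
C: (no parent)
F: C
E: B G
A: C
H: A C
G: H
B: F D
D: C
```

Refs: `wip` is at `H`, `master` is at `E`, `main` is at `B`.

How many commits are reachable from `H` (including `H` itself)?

3

Walking parent pointers from H: reachable set = {A, C, H}.
That is 3 commits.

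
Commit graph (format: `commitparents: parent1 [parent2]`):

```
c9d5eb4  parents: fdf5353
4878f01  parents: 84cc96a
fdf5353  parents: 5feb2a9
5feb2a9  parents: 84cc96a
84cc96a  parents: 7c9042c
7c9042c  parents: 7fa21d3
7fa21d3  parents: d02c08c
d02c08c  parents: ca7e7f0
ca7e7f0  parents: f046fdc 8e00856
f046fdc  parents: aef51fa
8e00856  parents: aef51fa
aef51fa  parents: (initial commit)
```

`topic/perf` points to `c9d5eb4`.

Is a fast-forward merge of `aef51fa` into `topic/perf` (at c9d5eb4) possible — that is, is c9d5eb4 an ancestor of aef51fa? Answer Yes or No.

No

A fast-forward from c9d5eb4 to aef51fa is possible iff c9d5eb4 is an ancestor of aef51fa.
Ancestors of aef51fa: {aef51fa}.
c9d5eb4 is not among them, so fast-forward is not possible.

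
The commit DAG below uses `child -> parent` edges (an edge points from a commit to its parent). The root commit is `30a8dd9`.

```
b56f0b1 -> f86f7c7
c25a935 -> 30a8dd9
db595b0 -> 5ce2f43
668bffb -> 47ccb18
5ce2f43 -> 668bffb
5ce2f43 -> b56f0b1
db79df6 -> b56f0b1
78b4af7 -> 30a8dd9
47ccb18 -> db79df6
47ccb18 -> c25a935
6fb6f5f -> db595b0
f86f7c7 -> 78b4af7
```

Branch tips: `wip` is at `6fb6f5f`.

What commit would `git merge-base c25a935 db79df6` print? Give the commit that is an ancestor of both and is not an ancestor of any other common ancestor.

30a8dd9

Ancestors of c25a935: {30a8dd9, c25a935}.
Ancestors of db79df6: {30a8dd9, 78b4af7, b56f0b1, db79df6, f86f7c7}.
Common ancestors: {30a8dd9}.
The only common ancestor is 30a8dd9, so it is the merge base.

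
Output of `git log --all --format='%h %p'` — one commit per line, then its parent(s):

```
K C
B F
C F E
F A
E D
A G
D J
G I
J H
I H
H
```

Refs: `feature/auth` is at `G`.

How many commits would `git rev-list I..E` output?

Reachable from E: {D, E, H, J}.
Reachable from I: {H, I}.
In E's history but not I's: {D, E, J} — 3 commits.

3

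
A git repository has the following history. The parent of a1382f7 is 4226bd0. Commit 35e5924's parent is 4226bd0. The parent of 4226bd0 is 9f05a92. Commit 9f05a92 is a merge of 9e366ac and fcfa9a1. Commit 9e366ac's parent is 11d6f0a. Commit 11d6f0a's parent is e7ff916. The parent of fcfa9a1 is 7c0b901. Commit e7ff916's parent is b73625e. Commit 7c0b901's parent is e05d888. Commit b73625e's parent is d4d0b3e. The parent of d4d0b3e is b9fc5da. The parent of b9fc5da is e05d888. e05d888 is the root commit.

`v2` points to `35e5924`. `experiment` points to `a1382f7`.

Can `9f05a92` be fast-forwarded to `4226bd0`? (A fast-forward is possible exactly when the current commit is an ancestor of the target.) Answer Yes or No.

Yes

A fast-forward from 9f05a92 to 4226bd0 is possible iff 9f05a92 is an ancestor of 4226bd0.
Ancestors of 4226bd0: {11d6f0a, 4226bd0, 7c0b901, 9e366ac, 9f05a92, b73625e, b9fc5da, d4d0b3e, e05d888, e7ff916, fcfa9a1}.
9f05a92 is among them, so fast-forward is possible.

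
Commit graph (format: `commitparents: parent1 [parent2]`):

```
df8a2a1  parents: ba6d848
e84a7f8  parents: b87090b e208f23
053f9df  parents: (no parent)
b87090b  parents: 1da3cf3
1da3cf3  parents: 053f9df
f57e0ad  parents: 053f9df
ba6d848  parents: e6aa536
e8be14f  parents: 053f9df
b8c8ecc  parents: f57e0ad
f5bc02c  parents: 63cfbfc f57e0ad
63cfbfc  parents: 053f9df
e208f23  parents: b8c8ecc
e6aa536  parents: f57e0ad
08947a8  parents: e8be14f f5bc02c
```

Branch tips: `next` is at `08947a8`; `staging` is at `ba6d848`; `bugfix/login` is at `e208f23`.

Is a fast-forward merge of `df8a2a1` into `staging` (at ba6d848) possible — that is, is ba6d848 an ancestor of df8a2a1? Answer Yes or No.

A fast-forward from ba6d848 to df8a2a1 is possible iff ba6d848 is an ancestor of df8a2a1.
Ancestors of df8a2a1: {053f9df, ba6d848, df8a2a1, e6aa536, f57e0ad}.
ba6d848 is among them, so fast-forward is possible.

Yes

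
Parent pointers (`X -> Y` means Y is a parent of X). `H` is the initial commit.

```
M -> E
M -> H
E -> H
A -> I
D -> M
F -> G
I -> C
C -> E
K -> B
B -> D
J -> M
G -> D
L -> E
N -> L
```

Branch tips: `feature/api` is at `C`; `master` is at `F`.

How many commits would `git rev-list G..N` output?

Reachable from N: {E, H, L, N}.
Reachable from G: {D, E, G, H, M}.
In N's history but not G's: {L, N} — 2 commits.

2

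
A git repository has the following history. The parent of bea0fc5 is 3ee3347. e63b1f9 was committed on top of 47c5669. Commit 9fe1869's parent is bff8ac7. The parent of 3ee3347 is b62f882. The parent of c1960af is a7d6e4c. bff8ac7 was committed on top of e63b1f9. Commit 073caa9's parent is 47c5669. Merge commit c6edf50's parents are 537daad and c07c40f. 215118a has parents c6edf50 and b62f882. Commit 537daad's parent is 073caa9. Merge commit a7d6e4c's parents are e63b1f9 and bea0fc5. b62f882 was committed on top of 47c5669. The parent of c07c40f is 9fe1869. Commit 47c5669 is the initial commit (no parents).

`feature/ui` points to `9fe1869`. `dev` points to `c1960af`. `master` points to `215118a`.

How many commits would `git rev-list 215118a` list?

10

Walking parent pointers from 215118a: reachable set = {073caa9, 215118a, 47c5669, 537daad, 9fe1869, b62f882, bff8ac7, c07c40f, c6edf50, e63b1f9}.
That is 10 commits.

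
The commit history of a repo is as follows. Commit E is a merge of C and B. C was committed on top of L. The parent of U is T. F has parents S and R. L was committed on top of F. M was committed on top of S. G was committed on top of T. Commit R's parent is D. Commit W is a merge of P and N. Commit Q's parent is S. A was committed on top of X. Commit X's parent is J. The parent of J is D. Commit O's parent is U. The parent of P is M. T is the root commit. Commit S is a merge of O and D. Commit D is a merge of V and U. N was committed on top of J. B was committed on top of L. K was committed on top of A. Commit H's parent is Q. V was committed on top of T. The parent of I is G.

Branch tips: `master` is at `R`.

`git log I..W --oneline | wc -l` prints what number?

Reachable from W: {D, J, M, N, O, P, S, T, U, V, W}.
Reachable from I: {G, I, T}.
In W's history but not I's: {D, J, M, N, O, P, S, U, V, W} — 10 commits.

10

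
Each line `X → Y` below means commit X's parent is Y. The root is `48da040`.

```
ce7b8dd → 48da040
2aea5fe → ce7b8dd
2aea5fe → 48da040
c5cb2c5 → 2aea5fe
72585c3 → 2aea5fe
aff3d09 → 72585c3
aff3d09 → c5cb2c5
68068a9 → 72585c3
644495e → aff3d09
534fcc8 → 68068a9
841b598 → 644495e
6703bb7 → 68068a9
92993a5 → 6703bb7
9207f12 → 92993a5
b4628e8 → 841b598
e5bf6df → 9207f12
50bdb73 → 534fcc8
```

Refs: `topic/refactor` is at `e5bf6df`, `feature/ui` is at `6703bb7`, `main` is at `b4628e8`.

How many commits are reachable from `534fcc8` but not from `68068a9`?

Reachable from 534fcc8: {2aea5fe, 48da040, 534fcc8, 68068a9, 72585c3, ce7b8dd}.
Reachable from 68068a9: {2aea5fe, 48da040, 68068a9, 72585c3, ce7b8dd}.
In 534fcc8's history but not 68068a9's: {534fcc8} — 1 commit.

1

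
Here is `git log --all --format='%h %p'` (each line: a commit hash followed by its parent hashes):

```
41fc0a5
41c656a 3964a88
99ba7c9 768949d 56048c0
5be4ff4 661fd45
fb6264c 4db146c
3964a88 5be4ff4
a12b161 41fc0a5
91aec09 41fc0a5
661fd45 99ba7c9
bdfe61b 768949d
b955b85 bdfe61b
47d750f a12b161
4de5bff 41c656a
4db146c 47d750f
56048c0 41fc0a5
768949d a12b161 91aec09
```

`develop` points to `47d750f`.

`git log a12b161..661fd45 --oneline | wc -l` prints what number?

Reachable from 661fd45: {41fc0a5, 56048c0, 661fd45, 768949d, 91aec09, 99ba7c9, a12b161}.
Reachable from a12b161: {41fc0a5, a12b161}.
In 661fd45's history but not a12b161's: {56048c0, 661fd45, 768949d, 91aec09, 99ba7c9} — 5 commits.

5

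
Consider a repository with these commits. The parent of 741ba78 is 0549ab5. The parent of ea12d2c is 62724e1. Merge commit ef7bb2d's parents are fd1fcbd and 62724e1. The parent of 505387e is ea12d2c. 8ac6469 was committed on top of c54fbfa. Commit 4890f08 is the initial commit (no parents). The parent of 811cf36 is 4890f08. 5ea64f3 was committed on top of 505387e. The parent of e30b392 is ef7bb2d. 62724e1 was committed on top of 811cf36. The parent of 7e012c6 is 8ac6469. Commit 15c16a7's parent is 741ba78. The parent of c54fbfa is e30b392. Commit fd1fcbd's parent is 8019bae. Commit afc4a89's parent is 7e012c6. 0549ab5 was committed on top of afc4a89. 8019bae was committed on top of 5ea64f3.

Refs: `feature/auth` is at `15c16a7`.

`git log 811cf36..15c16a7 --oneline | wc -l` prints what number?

Reachable from 15c16a7: {0549ab5, 15c16a7, 4890f08, 505387e, 5ea64f3, 62724e1, 741ba78, 7e012c6, 8019bae, 811cf36, 8ac6469, afc4a89, c54fbfa, e30b392, ea12d2c, ef7bb2d, fd1fcbd}.
Reachable from 811cf36: {4890f08, 811cf36}.
In 15c16a7's history but not 811cf36's: {0549ab5, 15c16a7, 505387e, 5ea64f3, 62724e1, 741ba78, 7e012c6, 8019bae, 8ac6469, afc4a89, c54fbfa, e30b392, ea12d2c, ef7bb2d, fd1fcbd} — 15 commits.

15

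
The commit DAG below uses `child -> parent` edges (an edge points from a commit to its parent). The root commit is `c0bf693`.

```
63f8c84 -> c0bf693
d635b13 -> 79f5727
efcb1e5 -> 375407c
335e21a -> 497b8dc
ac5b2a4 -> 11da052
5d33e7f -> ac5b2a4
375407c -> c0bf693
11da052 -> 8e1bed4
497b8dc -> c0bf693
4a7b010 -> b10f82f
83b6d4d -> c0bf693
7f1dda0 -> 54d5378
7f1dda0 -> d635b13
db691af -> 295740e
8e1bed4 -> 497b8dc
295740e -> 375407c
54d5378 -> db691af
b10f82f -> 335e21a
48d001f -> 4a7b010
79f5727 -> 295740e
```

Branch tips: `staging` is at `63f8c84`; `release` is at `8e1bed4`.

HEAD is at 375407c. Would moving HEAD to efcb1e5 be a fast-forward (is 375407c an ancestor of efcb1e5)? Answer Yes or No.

A fast-forward from 375407c to efcb1e5 is possible iff 375407c is an ancestor of efcb1e5.
Ancestors of efcb1e5: {375407c, c0bf693, efcb1e5}.
375407c is among them, so fast-forward is possible.

Yes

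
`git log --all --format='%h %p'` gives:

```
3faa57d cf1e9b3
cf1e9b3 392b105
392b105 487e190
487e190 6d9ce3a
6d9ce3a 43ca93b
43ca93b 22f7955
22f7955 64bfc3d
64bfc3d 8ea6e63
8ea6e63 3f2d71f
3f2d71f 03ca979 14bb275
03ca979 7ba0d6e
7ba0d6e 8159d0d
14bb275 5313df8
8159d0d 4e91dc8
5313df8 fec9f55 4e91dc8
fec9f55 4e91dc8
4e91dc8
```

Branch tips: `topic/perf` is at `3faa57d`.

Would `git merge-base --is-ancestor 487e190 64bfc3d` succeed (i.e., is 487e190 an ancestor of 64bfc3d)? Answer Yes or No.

Ancestors of 64bfc3d: {03ca979, 14bb275, 3f2d71f, 4e91dc8, 5313df8, 64bfc3d, 7ba0d6e, 8159d0d, 8ea6e63, fec9f55}.
487e190 is not in that set, so it is not an ancestor of 64bfc3d.

No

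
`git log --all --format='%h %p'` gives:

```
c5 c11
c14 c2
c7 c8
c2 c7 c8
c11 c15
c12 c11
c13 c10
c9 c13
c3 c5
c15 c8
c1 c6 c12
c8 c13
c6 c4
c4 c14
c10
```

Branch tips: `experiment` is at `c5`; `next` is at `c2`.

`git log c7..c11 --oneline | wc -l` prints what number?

Reachable from c11: {c10, c11, c13, c15, c8}.
Reachable from c7: {c10, c13, c7, c8}.
In c11's history but not c7's: {c11, c15} — 2 commits.

2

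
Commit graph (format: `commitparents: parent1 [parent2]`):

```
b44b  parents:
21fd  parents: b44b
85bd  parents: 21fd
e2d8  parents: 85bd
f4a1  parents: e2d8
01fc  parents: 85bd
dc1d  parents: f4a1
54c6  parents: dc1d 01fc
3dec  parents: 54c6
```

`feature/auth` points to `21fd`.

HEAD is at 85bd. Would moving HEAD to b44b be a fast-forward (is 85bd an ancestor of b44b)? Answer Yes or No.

No

A fast-forward from 85bd to b44b is possible iff 85bd is an ancestor of b44b.
Ancestors of b44b: {b44b}.
85bd is not among them, so fast-forward is not possible.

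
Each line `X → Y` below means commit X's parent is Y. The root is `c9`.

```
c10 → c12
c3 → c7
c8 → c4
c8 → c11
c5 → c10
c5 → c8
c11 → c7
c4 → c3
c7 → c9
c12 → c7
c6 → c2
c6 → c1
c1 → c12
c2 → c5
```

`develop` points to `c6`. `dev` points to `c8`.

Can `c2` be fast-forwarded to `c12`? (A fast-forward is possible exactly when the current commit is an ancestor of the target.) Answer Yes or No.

No

A fast-forward from c2 to c12 is possible iff c2 is an ancestor of c12.
Ancestors of c12: {c12, c7, c9}.
c2 is not among them, so fast-forward is not possible.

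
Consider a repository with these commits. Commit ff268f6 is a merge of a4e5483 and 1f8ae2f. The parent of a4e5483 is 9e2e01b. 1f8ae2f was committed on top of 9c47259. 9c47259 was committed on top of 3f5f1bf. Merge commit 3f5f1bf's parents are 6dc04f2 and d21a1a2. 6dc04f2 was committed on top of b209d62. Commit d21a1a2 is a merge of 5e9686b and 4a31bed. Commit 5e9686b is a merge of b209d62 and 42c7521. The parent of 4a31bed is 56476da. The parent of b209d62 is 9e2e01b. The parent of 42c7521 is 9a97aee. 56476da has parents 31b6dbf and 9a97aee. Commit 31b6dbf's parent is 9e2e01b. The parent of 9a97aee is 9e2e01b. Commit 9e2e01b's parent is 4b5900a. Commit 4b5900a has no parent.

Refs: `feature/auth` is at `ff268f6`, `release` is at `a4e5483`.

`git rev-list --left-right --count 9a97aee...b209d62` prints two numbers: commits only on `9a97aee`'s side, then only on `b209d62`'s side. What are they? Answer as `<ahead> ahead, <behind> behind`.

Reachable from 9a97aee: {4b5900a, 9a97aee, 9e2e01b}.
Reachable from b209d62: {4b5900a, 9e2e01b, b209d62}.
Only in 9a97aee's history (ahead): {9a97aee} — 1.
Only in b209d62's history (behind): {b209d62} — 1.

1 ahead, 1 behind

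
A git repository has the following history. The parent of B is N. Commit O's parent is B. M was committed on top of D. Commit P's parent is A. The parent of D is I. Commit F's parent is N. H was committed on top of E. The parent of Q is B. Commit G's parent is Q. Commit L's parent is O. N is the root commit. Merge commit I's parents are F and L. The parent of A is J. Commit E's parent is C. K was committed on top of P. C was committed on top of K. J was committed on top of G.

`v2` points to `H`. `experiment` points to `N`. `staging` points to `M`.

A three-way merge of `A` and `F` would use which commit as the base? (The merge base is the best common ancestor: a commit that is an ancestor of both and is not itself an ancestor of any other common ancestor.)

Ancestors of A: {A, B, G, J, N, Q}.
Ancestors of F: {F, N}.
Common ancestors: {N}.
The only common ancestor is N, so it is the merge base.

N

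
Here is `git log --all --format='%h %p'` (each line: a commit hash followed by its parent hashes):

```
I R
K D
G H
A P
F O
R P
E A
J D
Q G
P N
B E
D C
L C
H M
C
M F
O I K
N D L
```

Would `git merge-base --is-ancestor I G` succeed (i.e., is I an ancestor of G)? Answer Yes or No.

Ancestors of G (commits reachable by following parents): {C, D, F, G, H, I, K, L, M, N, O, P, R}.
I is in that set, so it is an ancestor of G.

Yes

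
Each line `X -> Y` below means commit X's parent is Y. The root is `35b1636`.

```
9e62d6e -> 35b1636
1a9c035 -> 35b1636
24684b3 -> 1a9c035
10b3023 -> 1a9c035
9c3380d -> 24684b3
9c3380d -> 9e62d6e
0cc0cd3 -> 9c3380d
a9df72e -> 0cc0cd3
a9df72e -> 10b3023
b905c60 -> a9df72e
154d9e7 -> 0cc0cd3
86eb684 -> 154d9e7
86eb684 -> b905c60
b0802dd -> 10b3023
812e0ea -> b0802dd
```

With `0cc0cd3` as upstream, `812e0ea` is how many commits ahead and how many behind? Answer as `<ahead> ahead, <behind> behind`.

3 ahead, 4 behind

Reachable from 812e0ea: {10b3023, 1a9c035, 35b1636, 812e0ea, b0802dd}.
Reachable from 0cc0cd3: {0cc0cd3, 1a9c035, 24684b3, 35b1636, 9c3380d, 9e62d6e}.
Only in 812e0ea's history (ahead): {10b3023, 812e0ea, b0802dd} — 3.
Only in 0cc0cd3's history (behind): {0cc0cd3, 24684b3, 9c3380d, 9e62d6e} — 4.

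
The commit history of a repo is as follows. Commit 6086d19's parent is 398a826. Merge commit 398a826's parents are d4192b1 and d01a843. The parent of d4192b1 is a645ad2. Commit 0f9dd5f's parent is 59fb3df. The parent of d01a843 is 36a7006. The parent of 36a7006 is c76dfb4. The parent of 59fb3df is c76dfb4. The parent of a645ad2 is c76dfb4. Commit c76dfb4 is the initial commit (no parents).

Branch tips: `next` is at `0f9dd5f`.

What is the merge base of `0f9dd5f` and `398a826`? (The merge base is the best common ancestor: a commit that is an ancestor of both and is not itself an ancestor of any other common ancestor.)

Ancestors of 0f9dd5f: {0f9dd5f, 59fb3df, c76dfb4}.
Ancestors of 398a826: {36a7006, 398a826, a645ad2, c76dfb4, d01a843, d4192b1}.
Common ancestors: {c76dfb4}.
The only common ancestor is c76dfb4, so it is the merge base.

c76dfb4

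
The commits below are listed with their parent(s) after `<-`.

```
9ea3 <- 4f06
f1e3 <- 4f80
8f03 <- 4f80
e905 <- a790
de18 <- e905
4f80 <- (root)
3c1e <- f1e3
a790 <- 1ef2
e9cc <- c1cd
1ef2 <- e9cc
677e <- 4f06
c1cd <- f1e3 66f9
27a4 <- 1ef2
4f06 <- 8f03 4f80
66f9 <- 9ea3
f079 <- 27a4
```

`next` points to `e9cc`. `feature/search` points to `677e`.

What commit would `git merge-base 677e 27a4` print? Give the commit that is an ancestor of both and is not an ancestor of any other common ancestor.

Ancestors of 677e: {4f06, 4f80, 677e, 8f03}.
Ancestors of 27a4: {1ef2, 27a4, 4f06, 4f80, 66f9, 8f03, 9ea3, c1cd, e9cc, f1e3}.
Common ancestors: {4f06, 4f80, 8f03}.
Among these, 4f06 is not an ancestor of any other common ancestor — it is the merge base.

4f06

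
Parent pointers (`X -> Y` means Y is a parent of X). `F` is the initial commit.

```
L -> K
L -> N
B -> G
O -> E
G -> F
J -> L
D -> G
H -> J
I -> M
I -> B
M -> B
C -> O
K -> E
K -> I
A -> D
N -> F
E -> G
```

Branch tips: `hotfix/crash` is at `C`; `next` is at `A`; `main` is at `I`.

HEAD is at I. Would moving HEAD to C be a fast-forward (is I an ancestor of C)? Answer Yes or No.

No

A fast-forward from I to C is possible iff I is an ancestor of C.
Ancestors of C: {C, E, F, G, O}.
I is not among them, so fast-forward is not possible.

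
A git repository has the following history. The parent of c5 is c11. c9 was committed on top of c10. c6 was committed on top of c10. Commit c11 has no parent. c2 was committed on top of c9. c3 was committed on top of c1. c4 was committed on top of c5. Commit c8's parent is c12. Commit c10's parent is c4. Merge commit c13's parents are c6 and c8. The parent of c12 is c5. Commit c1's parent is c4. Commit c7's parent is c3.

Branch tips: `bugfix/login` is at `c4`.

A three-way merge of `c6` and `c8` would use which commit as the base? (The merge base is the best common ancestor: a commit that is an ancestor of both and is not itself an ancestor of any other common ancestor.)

c5

Ancestors of c6: {c10, c11, c4, c5, c6}.
Ancestors of c8: {c11, c12, c5, c8}.
Common ancestors: {c11, c5}.
Among these, c5 is not an ancestor of any other common ancestor — it is the merge base.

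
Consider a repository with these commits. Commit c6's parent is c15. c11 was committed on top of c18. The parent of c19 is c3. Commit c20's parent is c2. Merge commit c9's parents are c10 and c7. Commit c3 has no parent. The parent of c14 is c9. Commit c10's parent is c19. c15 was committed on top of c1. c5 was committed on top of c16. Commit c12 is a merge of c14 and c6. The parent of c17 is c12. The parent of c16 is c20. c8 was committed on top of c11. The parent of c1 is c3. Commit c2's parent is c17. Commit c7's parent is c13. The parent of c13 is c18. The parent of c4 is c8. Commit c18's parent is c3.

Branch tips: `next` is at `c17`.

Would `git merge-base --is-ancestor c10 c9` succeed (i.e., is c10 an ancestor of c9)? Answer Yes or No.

Ancestors of c9 (commits reachable by following parents): {c10, c13, c18, c19, c3, c7, c9}.
c10 is in that set, so it is an ancestor of c9.

Yes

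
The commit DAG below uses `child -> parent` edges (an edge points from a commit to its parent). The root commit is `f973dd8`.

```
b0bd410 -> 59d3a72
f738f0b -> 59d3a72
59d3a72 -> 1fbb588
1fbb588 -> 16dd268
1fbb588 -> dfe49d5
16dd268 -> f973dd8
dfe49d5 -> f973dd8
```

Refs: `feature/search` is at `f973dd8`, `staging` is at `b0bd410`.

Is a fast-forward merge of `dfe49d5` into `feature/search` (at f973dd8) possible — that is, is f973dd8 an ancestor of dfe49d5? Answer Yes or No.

A fast-forward from f973dd8 to dfe49d5 is possible iff f973dd8 is an ancestor of dfe49d5.
Ancestors of dfe49d5: {dfe49d5, f973dd8}.
f973dd8 is among them, so fast-forward is possible.

Yes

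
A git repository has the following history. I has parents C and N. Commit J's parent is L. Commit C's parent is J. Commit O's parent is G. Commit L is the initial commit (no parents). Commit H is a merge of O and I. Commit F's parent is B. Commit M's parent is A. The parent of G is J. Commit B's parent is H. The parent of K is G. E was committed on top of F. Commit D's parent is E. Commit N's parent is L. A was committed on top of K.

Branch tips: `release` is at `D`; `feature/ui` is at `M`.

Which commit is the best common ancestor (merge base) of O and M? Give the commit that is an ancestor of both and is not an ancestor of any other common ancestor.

Ancestors of O: {G, J, L, O}.
Ancestors of M: {A, G, J, K, L, M}.
Common ancestors: {G, J, L}.
Among these, G is not an ancestor of any other common ancestor — it is the merge base.

G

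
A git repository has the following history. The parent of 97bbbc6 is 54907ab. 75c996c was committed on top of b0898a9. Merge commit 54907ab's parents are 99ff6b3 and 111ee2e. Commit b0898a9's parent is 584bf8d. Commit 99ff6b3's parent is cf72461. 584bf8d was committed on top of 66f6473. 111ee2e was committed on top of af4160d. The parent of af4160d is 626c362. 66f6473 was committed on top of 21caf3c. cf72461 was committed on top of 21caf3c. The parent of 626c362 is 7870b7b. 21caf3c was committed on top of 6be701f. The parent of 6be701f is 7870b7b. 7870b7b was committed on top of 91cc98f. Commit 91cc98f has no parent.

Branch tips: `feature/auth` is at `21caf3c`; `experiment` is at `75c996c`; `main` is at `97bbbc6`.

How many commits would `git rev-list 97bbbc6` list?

Walking parent pointers from 97bbbc6: reachable set = {111ee2e, 21caf3c, 54907ab, 626c362, 6be701f, 7870b7b, 91cc98f, 97bbbc6, 99ff6b3, af4160d, cf72461}.
That is 11 commits.

11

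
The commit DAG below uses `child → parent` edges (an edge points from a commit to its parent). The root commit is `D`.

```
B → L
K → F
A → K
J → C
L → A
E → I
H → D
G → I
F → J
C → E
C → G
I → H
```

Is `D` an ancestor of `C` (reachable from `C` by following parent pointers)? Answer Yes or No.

Yes

Ancestors of C (commits reachable by following parents): {C, D, E, G, H, I}.
D is in that set, so it is an ancestor of C.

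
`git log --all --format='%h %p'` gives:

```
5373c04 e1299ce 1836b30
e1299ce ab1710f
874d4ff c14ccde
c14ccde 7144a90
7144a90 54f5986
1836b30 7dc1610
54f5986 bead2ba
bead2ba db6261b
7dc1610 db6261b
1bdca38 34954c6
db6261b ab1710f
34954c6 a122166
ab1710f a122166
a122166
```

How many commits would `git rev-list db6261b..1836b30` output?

Reachable from 1836b30: {1836b30, 7dc1610, a122166, ab1710f, db6261b}.
Reachable from db6261b: {a122166, ab1710f, db6261b}.
In 1836b30's history but not db6261b's: {1836b30, 7dc1610} — 2 commits.

2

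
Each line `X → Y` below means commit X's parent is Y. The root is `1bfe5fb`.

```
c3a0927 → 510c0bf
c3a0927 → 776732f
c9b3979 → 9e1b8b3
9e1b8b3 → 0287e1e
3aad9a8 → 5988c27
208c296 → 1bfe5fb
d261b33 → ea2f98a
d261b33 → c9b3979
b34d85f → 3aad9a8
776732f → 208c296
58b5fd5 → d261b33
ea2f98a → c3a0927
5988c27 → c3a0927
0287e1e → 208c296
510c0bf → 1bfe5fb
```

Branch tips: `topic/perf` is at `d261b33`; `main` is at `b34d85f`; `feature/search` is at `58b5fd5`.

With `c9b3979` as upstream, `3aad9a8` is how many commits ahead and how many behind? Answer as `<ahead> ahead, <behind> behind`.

Reachable from 3aad9a8: {1bfe5fb, 208c296, 3aad9a8, 510c0bf, 5988c27, 776732f, c3a0927}.
Reachable from c9b3979: {0287e1e, 1bfe5fb, 208c296, 9e1b8b3, c9b3979}.
Only in 3aad9a8's history (ahead): {3aad9a8, 510c0bf, 5988c27, 776732f, c3a0927} — 5.
Only in c9b3979's history (behind): {0287e1e, 9e1b8b3, c9b3979} — 3.

5 ahead, 3 behind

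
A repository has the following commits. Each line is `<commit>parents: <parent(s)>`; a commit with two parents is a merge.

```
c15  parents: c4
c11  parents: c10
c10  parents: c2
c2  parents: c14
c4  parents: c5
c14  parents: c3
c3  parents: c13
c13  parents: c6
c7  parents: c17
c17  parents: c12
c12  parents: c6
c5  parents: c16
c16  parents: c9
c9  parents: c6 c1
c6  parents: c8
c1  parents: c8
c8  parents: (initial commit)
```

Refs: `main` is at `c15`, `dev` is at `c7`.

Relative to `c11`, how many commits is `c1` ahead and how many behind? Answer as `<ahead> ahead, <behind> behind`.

1 ahead, 7 behind

Reachable from c1: {c1, c8}.
Reachable from c11: {c10, c11, c13, c14, c2, c3, c6, c8}.
Only in c1's history (ahead): {c1} — 1.
Only in c11's history (behind): {c10, c11, c13, c14, c2, c3, c6} — 7.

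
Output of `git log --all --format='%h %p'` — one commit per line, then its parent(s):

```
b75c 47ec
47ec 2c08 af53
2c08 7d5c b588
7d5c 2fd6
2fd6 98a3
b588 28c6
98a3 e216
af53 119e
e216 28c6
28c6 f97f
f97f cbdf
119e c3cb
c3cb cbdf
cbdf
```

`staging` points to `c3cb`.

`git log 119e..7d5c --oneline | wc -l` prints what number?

6

Reachable from 7d5c: {28c6, 2fd6, 7d5c, 98a3, cbdf, e216, f97f}.
Reachable from 119e: {119e, c3cb, cbdf}.
In 7d5c's history but not 119e's: {28c6, 2fd6, 7d5c, 98a3, e216, f97f} — 6 commits.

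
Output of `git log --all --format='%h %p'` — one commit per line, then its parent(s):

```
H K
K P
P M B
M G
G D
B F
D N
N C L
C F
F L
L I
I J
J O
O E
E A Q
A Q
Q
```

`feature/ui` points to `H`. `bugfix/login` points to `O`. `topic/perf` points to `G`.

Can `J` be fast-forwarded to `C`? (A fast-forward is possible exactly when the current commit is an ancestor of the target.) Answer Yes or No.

Yes

A fast-forward from J to C is possible iff J is an ancestor of C.
Ancestors of C: {A, C, E, F, I, J, L, O, Q}.
J is among them, so fast-forward is possible.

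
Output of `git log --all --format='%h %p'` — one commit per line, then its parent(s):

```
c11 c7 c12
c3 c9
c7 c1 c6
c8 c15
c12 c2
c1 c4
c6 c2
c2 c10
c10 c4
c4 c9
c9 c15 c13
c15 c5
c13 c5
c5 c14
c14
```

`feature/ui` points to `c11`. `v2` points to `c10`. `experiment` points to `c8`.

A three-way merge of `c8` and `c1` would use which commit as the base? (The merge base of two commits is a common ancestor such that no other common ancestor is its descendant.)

Ancestors of c8: {c14, c15, c5, c8}.
Ancestors of c1: {c1, c13, c14, c15, c4, c5, c9}.
Common ancestors: {c14, c15, c5}.
Among these, c15 is not an ancestor of any other common ancestor — it is the merge base.

c15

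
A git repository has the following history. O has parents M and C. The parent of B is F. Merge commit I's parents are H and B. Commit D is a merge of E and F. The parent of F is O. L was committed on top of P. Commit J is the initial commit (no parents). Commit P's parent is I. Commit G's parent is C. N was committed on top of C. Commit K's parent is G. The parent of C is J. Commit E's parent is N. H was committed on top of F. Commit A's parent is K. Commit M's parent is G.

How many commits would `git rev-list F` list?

6

Walking parent pointers from F: reachable set = {C, F, G, J, M, O}.
That is 6 commits.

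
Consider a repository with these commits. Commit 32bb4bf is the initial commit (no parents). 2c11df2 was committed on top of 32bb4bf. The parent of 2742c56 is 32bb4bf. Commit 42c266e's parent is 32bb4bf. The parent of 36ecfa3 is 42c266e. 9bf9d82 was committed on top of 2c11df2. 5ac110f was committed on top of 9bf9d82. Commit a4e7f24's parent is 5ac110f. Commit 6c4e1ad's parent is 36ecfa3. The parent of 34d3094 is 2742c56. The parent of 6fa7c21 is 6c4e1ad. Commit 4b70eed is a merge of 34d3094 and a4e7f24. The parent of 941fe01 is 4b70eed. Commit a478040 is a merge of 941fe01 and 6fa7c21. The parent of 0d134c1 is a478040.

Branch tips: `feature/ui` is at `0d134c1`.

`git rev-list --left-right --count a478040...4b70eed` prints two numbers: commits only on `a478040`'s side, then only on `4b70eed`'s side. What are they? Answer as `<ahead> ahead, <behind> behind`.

6 ahead, 0 behind

Reachable from a478040: {2742c56, 2c11df2, 32bb4bf, 34d3094, 36ecfa3, 42c266e, 4b70eed, 5ac110f, 6c4e1ad, 6fa7c21, 941fe01, 9bf9d82, a478040, a4e7f24}.
Reachable from 4b70eed: {2742c56, 2c11df2, 32bb4bf, 34d3094, 4b70eed, 5ac110f, 9bf9d82, a4e7f24}.
Only in a478040's history (ahead): {36ecfa3, 42c266e, 6c4e1ad, 6fa7c21, 941fe01, a478040} — 6.
Only in 4b70eed's history (behind): {} — 0.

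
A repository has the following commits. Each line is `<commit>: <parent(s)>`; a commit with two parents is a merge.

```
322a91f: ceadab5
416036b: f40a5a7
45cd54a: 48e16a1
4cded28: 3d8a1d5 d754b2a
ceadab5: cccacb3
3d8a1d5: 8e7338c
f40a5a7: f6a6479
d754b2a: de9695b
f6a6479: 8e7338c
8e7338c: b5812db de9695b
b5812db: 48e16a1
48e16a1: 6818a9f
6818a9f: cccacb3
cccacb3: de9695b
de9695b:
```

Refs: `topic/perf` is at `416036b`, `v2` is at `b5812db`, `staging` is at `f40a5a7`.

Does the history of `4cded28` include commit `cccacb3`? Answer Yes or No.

Ancestors of 4cded28 (commits reachable by following parents): {3d8a1d5, 48e16a1, 4cded28, 6818a9f, 8e7338c, b5812db, cccacb3, d754b2a, de9695b}.
cccacb3 is in that set, so it is an ancestor of 4cded28.

Yes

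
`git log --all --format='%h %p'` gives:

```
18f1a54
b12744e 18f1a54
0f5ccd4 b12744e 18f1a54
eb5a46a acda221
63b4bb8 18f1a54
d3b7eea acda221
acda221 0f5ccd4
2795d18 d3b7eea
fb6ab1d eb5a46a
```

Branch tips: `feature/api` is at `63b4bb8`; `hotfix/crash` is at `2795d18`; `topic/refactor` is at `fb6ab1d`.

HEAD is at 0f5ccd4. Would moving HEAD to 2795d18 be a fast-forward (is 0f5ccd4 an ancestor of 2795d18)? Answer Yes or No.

A fast-forward from 0f5ccd4 to 2795d18 is possible iff 0f5ccd4 is an ancestor of 2795d18.
Ancestors of 2795d18: {0f5ccd4, 18f1a54, 2795d18, acda221, b12744e, d3b7eea}.
0f5ccd4 is among them, so fast-forward is possible.

Yes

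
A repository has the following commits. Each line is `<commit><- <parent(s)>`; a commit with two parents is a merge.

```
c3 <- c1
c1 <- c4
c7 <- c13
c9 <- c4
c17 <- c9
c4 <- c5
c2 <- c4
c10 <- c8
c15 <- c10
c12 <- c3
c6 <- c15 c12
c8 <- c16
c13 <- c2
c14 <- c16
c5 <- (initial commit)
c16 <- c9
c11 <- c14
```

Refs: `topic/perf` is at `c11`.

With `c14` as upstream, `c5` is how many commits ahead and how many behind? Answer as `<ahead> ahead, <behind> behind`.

Reachable from c5: {c5}.
Reachable from c14: {c14, c16, c4, c5, c9}.
Only in c5's history (ahead): {} — 0.
Only in c14's history (behind): {c14, c16, c4, c9} — 4.

0 ahead, 4 behind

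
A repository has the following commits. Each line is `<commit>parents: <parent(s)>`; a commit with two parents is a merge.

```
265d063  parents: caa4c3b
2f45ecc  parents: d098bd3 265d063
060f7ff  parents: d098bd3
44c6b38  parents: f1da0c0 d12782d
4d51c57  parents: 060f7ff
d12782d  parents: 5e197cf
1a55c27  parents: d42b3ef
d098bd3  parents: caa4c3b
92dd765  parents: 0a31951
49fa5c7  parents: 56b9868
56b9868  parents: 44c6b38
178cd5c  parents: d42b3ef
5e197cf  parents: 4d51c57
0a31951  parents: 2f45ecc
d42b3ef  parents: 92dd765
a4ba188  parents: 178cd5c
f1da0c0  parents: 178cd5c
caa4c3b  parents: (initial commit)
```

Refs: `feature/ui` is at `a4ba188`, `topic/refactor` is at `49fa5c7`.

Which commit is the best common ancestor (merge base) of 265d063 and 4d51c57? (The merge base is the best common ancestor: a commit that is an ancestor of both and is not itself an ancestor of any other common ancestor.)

Ancestors of 265d063: {265d063, caa4c3b}.
Ancestors of 4d51c57: {060f7ff, 4d51c57, caa4c3b, d098bd3}.
Common ancestors: {caa4c3b}.
The only common ancestor is caa4c3b, so it is the merge base.

caa4c3b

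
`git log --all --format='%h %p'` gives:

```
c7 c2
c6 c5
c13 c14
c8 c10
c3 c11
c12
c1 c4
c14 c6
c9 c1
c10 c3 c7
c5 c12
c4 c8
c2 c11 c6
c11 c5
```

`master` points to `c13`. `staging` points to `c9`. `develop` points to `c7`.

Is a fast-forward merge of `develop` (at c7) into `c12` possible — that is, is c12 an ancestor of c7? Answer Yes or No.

A fast-forward from c12 to c7 is possible iff c12 is an ancestor of c7.
Ancestors of c7: {c11, c12, c2, c5, c6, c7}.
c12 is among them, so fast-forward is possible.

Yes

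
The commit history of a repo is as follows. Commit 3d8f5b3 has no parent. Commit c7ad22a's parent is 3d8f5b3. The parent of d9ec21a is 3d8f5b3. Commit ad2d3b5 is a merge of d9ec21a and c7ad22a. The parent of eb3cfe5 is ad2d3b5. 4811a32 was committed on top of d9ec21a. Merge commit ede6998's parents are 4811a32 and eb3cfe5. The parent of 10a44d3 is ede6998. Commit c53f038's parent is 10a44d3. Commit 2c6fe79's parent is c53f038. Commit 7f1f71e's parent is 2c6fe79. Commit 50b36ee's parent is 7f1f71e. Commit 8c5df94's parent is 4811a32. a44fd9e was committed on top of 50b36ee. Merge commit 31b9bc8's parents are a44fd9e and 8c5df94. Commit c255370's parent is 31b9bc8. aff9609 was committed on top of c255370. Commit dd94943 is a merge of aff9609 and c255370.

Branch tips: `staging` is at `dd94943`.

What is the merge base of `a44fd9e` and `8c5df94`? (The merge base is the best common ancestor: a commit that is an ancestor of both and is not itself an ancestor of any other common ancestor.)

Ancestors of a44fd9e: {10a44d3, 2c6fe79, 3d8f5b3, 4811a32, 50b36ee, 7f1f71e, a44fd9e, ad2d3b5, c53f038, c7ad22a, d9ec21a, eb3cfe5, ede6998}.
Ancestors of 8c5df94: {3d8f5b3, 4811a32, 8c5df94, d9ec21a}.
Common ancestors: {3d8f5b3, 4811a32, d9ec21a}.
Among these, 4811a32 is not an ancestor of any other common ancestor — it is the merge base.

4811a32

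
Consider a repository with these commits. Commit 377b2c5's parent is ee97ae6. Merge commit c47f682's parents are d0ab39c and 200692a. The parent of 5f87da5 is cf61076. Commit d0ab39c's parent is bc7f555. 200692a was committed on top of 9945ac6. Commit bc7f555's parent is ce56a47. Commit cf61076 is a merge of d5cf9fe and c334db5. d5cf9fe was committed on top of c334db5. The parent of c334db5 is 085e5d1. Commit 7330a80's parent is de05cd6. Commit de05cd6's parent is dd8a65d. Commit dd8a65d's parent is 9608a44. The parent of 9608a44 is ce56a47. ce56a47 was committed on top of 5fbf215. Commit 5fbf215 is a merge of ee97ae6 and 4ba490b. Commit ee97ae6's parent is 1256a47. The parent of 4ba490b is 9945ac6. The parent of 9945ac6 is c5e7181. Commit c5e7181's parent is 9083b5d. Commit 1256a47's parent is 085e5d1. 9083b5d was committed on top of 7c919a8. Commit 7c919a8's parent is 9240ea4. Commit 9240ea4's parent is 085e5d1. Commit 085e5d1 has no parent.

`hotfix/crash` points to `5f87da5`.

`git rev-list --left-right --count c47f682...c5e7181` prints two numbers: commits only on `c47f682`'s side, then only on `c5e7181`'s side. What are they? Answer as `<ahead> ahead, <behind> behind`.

Reachable from c47f682: {085e5d1, 1256a47, 200692a, 4ba490b, 5fbf215, 7c919a8, 9083b5d, 9240ea4, 9945ac6, bc7f555, c47f682, c5e7181, ce56a47, d0ab39c, ee97ae6}.
Reachable from c5e7181: {085e5d1, 7c919a8, 9083b5d, 9240ea4, c5e7181}.
Only in c47f682's history (ahead): {1256a47, 200692a, 4ba490b, 5fbf215, 9945ac6, bc7f555, c47f682, ce56a47, d0ab39c, ee97ae6} — 10.
Only in c5e7181's history (behind): {} — 0.

10 ahead, 0 behind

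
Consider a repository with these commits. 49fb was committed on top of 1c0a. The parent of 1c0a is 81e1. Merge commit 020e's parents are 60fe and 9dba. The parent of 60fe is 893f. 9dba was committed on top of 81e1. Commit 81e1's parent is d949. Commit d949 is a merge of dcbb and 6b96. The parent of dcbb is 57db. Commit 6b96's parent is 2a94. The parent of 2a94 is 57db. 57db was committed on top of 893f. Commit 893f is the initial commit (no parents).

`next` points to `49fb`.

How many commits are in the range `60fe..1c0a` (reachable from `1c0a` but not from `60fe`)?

7

Reachable from 1c0a: {1c0a, 2a94, 57db, 6b96, 81e1, 893f, d949, dcbb}.
Reachable from 60fe: {60fe, 893f}.
In 1c0a's history but not 60fe's: {1c0a, 2a94, 57db, 6b96, 81e1, d949, dcbb} — 7 commits.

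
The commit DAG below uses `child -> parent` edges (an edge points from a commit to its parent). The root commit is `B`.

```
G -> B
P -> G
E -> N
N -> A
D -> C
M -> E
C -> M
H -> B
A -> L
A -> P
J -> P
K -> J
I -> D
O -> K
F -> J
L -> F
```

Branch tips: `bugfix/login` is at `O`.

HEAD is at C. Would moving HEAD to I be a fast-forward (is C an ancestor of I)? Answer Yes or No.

Yes

A fast-forward from C to I is possible iff C is an ancestor of I.
Ancestors of I: {A, B, C, D, E, F, G, I, J, L, M, N, P}.
C is among them, so fast-forward is possible.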